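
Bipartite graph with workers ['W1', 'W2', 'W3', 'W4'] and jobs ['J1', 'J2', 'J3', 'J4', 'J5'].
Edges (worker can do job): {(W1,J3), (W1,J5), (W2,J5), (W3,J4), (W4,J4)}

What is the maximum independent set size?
Maximum independent set = 6

By König's theorem:
- Min vertex cover = Max matching = 3
- Max independent set = Total vertices - Min vertex cover
- Max independent set = 9 - 3 = 6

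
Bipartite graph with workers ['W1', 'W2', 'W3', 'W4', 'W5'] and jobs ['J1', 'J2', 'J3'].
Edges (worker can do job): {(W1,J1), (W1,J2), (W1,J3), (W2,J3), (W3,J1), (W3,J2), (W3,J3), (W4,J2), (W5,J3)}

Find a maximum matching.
Matching: {(W3,J1), (W4,J2), (W5,J3)}

Maximum matching (size 3):
  W3 → J1
  W4 → J2
  W5 → J3

Each worker is assigned to at most one job, and each job to at most one worker.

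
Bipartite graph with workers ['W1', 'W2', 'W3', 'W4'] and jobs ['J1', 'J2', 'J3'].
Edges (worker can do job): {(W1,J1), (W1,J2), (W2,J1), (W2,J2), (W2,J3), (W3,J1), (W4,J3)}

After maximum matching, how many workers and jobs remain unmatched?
Unmatched: 1 workers, 0 jobs

Maximum matching size: 3
Workers: 4 total, 3 matched, 1 unmatched
Jobs: 3 total, 3 matched, 0 unmatched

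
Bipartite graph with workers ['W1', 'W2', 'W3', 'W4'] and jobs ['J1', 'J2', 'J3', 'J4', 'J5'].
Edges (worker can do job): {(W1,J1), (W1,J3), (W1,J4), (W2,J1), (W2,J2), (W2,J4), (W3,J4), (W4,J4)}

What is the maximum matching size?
Maximum matching size = 3

Maximum matching: {(W1,J3), (W2,J1), (W4,J4)}
Size: 3

This assigns 3 workers to 3 distinct jobs.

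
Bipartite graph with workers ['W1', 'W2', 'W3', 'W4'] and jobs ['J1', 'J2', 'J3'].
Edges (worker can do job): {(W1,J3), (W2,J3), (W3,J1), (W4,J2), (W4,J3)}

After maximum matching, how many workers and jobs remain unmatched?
Unmatched: 1 workers, 0 jobs

Maximum matching size: 3
Workers: 4 total, 3 matched, 1 unmatched
Jobs: 3 total, 3 matched, 0 unmatched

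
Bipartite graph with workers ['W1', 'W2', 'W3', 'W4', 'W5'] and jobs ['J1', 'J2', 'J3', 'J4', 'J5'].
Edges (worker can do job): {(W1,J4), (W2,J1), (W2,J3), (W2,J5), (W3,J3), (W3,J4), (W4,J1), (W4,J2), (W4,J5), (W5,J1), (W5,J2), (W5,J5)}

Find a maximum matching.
Matching: {(W1,J4), (W2,J1), (W3,J3), (W4,J5), (W5,J2)}

Maximum matching (size 5):
  W1 → J4
  W2 → J1
  W3 → J3
  W4 → J5
  W5 → J2

Each worker is assigned to at most one job, and each job to at most one worker.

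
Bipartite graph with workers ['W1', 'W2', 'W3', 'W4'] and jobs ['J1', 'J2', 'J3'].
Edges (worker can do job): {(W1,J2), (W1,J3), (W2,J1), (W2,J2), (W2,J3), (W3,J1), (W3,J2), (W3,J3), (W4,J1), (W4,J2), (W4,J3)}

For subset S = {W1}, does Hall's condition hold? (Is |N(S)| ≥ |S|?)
Yes: |N(S)| = 2, |S| = 1

Subset S = {W1}
Neighbors N(S) = {J2, J3}

|N(S)| = 2, |S| = 1
Hall's condition: |N(S)| ≥ |S| is satisfied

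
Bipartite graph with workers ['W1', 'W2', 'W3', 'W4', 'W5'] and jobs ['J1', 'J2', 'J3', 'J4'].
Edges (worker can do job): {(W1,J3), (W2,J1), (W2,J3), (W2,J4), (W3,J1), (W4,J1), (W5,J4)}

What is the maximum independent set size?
Maximum independent set = 6

By König's theorem:
- Min vertex cover = Max matching = 3
- Max independent set = Total vertices - Min vertex cover
- Max independent set = 9 - 3 = 6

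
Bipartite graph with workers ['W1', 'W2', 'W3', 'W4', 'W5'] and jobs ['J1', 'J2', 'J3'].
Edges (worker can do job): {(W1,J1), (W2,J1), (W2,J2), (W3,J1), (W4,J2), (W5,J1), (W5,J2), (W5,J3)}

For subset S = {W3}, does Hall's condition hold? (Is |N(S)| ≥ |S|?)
Yes: |N(S)| = 1, |S| = 1

Subset S = {W3}
Neighbors N(S) = {J1}

|N(S)| = 1, |S| = 1
Hall's condition: |N(S)| ≥ |S| is satisfied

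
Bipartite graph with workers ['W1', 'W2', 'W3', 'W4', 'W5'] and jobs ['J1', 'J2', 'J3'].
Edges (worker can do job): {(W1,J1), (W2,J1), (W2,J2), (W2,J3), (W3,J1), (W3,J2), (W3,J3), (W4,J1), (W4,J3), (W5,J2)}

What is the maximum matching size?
Maximum matching size = 3

Maximum matching: {(W3,J3), (W4,J1), (W5,J2)}
Size: 3

This assigns 3 workers to 3 distinct jobs.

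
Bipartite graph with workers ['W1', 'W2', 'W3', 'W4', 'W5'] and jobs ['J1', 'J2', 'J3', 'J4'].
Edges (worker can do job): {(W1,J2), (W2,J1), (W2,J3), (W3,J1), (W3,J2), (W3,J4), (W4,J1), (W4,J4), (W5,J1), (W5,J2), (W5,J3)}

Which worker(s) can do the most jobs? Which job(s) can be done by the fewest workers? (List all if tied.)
Most versatile: W3, W5 (3 jobs); Least covered: J3, J4 (2 workers)

Worker degrees (jobs they can do): W1:1, W2:2, W3:3, W4:2, W5:3
Job degrees (workers who can do it): J1:4, J2:3, J3:2, J4:2

Maximum worker degree is 3, achieved by: W3, W5
Minimum job degree is 2, achieved by: J3, J4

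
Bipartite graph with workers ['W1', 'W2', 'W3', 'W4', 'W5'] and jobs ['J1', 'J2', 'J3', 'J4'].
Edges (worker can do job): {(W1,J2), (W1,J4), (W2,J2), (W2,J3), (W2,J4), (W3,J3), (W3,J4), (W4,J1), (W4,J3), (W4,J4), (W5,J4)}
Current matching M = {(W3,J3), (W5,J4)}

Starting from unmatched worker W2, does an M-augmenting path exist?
Yes: W2 → J2

An M-augmenting path alternates non-matching / matching edges, starting and ending at unmatched vertices.
Path: W2 → J2
(J2 is unmatched in M, so the path is augmenting.)
Flipping edges along this path would increase |M| from 2 to 3.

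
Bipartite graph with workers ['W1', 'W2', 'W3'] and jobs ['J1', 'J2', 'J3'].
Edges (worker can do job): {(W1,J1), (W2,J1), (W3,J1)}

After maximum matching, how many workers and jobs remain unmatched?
Unmatched: 2 workers, 2 jobs

Maximum matching size: 1
Workers: 3 total, 1 matched, 2 unmatched
Jobs: 3 total, 1 matched, 2 unmatched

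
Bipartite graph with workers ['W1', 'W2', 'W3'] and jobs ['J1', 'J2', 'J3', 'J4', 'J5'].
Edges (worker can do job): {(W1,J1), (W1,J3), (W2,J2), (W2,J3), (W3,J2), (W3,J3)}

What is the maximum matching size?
Maximum matching size = 3

Maximum matching: {(W1,J1), (W2,J3), (W3,J2)}
Size: 3

This assigns 3 workers to 3 distinct jobs.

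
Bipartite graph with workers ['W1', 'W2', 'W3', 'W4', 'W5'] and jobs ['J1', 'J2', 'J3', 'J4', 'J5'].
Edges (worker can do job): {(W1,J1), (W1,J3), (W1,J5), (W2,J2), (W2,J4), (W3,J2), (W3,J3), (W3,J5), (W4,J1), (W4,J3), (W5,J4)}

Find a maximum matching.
Matching: {(W1,J3), (W2,J2), (W3,J5), (W4,J1), (W5,J4)}

Maximum matching (size 5):
  W1 → J3
  W2 → J2
  W3 → J5
  W4 → J1
  W5 → J4

Each worker is assigned to at most one job, and each job to at most one worker.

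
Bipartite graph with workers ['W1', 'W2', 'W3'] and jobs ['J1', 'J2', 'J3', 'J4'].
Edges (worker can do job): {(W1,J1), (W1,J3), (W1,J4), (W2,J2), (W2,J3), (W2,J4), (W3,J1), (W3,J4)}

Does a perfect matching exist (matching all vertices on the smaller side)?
Yes, perfect matching exists (size 3)

Perfect matching: {(W1,J4), (W2,J2), (W3,J1)}
All 3 vertices on the smaller side are matched.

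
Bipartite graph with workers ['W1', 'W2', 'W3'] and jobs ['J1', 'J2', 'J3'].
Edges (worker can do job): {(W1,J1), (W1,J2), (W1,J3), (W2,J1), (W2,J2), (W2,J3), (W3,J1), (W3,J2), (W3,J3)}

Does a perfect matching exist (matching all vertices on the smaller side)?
Yes, perfect matching exists (size 3)

Perfect matching: {(W1,J3), (W2,J1), (W3,J2)}
All 3 vertices on the smaller side are matched.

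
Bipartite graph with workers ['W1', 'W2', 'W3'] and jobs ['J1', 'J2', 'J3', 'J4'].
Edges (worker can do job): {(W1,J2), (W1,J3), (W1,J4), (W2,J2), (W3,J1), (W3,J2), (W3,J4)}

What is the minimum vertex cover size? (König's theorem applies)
Minimum vertex cover size = 3

By König's theorem: in bipartite graphs,
min vertex cover = max matching = 3

Maximum matching has size 3, so minimum vertex cover also has size 3.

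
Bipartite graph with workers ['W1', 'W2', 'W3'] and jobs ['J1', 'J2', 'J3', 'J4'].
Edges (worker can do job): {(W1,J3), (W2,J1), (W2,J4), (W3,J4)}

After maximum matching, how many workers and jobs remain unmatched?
Unmatched: 0 workers, 1 jobs

Maximum matching size: 3
Workers: 3 total, 3 matched, 0 unmatched
Jobs: 4 total, 3 matched, 1 unmatched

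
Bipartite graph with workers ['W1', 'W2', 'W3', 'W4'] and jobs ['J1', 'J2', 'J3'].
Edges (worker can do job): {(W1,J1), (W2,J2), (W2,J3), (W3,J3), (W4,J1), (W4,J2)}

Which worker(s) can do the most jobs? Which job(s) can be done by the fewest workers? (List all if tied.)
Most versatile: W2, W4 (2 jobs); Least covered: J1, J2, J3 (2 workers)

Worker degrees (jobs they can do): W1:1, W2:2, W3:1, W4:2
Job degrees (workers who can do it): J1:2, J2:2, J3:2

Maximum worker degree is 2, achieved by: W2, W4
Minimum job degree is 2, achieved by: J1, J2, J3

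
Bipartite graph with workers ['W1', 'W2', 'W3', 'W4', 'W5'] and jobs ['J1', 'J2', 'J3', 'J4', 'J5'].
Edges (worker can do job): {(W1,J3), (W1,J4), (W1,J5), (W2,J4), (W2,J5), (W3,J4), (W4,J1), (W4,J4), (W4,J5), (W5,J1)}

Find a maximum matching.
Matching: {(W1,J3), (W3,J4), (W4,J5), (W5,J1)}

Maximum matching (size 4):
  W1 → J3
  W3 → J4
  W4 → J5
  W5 → J1

Each worker is assigned to at most one job, and each job to at most one worker.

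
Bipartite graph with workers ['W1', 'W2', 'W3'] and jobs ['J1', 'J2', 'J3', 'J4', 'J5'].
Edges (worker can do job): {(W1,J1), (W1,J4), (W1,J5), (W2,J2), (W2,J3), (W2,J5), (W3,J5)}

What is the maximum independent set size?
Maximum independent set = 5

By König's theorem:
- Min vertex cover = Max matching = 3
- Max independent set = Total vertices - Min vertex cover
- Max independent set = 8 - 3 = 5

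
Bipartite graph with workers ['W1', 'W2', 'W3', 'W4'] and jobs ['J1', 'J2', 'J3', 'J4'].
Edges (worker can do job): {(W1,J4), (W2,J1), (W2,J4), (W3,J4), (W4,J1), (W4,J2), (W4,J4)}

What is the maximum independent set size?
Maximum independent set = 5

By König's theorem:
- Min vertex cover = Max matching = 3
- Max independent set = Total vertices - Min vertex cover
- Max independent set = 8 - 3 = 5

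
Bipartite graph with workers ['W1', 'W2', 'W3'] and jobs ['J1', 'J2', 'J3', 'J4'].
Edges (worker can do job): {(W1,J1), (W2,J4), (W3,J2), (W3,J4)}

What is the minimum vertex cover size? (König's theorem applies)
Minimum vertex cover size = 3

By König's theorem: in bipartite graphs,
min vertex cover = max matching = 3

Maximum matching has size 3, so minimum vertex cover also has size 3.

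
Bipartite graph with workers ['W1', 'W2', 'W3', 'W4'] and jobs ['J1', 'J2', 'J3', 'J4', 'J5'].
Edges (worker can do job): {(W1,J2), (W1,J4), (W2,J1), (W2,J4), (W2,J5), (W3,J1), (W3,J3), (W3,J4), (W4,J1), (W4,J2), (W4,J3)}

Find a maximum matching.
Matching: {(W1,J2), (W2,J5), (W3,J4), (W4,J1)}

Maximum matching (size 4):
  W1 → J2
  W2 → J5
  W3 → J4
  W4 → J1

Each worker is assigned to at most one job, and each job to at most one worker.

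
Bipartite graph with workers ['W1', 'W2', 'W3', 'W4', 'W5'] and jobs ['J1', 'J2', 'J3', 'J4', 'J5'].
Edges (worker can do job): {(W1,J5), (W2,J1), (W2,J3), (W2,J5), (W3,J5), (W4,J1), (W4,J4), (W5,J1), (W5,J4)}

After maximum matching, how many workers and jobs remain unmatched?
Unmatched: 1 workers, 1 jobs

Maximum matching size: 4
Workers: 5 total, 4 matched, 1 unmatched
Jobs: 5 total, 4 matched, 1 unmatched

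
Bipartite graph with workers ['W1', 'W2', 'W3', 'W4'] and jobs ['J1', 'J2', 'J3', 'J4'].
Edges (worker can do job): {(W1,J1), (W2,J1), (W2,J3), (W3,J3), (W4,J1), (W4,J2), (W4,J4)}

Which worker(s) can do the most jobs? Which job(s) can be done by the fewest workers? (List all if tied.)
Most versatile: W4 (3 jobs); Least covered: J2, J4 (1 workers)

Worker degrees (jobs they can do): W1:1, W2:2, W3:1, W4:3
Job degrees (workers who can do it): J1:3, J2:1, J3:2, J4:1

Maximum worker degree is 3, achieved by: W4
Minimum job degree is 1, achieved by: J2, J4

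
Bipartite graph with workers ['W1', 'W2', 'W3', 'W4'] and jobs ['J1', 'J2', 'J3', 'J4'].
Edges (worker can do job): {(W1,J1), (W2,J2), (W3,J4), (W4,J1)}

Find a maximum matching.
Matching: {(W2,J2), (W3,J4), (W4,J1)}

Maximum matching (size 3):
  W2 → J2
  W3 → J4
  W4 → J1

Each worker is assigned to at most one job, and each job to at most one worker.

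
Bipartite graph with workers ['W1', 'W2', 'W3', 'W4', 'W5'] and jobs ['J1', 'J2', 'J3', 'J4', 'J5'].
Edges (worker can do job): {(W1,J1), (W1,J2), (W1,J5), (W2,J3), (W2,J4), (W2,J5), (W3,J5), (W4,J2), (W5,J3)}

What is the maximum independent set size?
Maximum independent set = 5

By König's theorem:
- Min vertex cover = Max matching = 5
- Max independent set = Total vertices - Min vertex cover
- Max independent set = 10 - 5 = 5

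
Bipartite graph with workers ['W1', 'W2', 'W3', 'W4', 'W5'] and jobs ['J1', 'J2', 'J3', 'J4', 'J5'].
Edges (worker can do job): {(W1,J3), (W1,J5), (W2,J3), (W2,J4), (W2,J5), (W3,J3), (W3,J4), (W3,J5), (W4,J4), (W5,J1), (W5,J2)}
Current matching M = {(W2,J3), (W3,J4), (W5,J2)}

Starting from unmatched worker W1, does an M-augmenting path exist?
Yes: W1 → J5

An M-augmenting path alternates non-matching / matching edges, starting and ending at unmatched vertices.
Path: W1 → J5
(J5 is unmatched in M, so the path is augmenting.)
Flipping edges along this path would increase |M| from 3 to 4.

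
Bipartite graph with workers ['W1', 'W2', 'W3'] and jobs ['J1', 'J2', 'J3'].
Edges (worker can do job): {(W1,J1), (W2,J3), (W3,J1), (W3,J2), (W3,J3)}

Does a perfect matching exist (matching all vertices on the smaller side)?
Yes, perfect matching exists (size 3)

Perfect matching: {(W1,J1), (W2,J3), (W3,J2)}
All 3 vertices on the smaller side are matched.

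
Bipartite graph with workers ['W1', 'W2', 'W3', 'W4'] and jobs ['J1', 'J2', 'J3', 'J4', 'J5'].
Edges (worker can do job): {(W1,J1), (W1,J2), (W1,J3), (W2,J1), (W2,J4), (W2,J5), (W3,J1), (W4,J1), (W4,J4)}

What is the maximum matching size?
Maximum matching size = 4

Maximum matching: {(W1,J2), (W2,J5), (W3,J1), (W4,J4)}
Size: 4

This assigns 4 workers to 4 distinct jobs.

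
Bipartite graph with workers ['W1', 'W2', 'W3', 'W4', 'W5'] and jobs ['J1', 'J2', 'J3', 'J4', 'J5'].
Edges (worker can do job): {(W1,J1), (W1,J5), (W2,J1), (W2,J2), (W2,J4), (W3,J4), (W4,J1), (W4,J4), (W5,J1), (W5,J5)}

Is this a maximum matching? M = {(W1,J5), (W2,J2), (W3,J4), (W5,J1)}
Yes, size 4 is maximum

Proposed matching has size 4.
Maximum matching size for this graph: 4.

This is a maximum matching.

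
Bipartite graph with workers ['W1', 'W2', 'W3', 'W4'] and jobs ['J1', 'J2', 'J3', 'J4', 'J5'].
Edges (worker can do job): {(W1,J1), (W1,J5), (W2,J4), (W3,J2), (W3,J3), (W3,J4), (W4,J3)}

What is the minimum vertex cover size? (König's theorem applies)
Minimum vertex cover size = 4

By König's theorem: in bipartite graphs,
min vertex cover = max matching = 4

Maximum matching has size 4, so minimum vertex cover also has size 4.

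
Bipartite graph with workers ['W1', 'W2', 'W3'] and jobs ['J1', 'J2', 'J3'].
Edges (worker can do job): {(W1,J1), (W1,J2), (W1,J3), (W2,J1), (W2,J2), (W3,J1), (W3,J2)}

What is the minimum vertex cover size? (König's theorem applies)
Minimum vertex cover size = 3

By König's theorem: in bipartite graphs,
min vertex cover = max matching = 3

Maximum matching has size 3, so minimum vertex cover also has size 3.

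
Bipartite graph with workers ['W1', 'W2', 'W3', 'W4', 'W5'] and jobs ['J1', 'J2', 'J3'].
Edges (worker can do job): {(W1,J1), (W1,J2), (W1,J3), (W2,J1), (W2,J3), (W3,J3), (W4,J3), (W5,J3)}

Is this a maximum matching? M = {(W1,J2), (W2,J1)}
No, size 2 is not maximum

Proposed matching has size 2.
Maximum matching size for this graph: 3.

This is NOT maximum - can be improved to size 3.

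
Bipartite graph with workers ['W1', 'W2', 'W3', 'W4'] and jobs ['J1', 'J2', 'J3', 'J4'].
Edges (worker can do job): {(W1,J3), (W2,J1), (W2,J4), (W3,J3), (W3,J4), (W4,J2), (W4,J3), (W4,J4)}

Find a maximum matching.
Matching: {(W1,J3), (W2,J1), (W3,J4), (W4,J2)}

Maximum matching (size 4):
  W1 → J3
  W2 → J1
  W3 → J4
  W4 → J2

Each worker is assigned to at most one job, and each job to at most one worker.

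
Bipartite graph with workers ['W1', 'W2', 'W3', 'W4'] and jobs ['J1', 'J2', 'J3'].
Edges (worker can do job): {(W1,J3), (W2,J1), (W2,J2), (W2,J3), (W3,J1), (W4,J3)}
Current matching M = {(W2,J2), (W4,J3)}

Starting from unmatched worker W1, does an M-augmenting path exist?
No augmenting path from W1

Alternating search from W1 reaches jobs: {J3}.
Every reachable job is already matched in M, and following those matched edges back to workers exposes no further unvisited jobs.
No M-augmenting path from W1 exists.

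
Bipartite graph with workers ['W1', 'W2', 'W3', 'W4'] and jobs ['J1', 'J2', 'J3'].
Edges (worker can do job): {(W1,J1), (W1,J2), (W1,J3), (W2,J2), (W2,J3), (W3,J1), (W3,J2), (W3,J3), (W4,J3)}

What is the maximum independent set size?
Maximum independent set = 4

By König's theorem:
- Min vertex cover = Max matching = 3
- Max independent set = Total vertices - Min vertex cover
- Max independent set = 7 - 3 = 4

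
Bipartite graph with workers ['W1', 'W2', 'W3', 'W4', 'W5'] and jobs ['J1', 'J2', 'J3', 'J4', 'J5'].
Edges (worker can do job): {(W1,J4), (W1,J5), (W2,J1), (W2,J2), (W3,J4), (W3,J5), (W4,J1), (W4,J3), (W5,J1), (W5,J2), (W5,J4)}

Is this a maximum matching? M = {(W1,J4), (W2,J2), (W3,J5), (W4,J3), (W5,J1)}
Yes, size 5 is maximum

Proposed matching has size 5.
Maximum matching size for this graph: 5.

This is a maximum matching.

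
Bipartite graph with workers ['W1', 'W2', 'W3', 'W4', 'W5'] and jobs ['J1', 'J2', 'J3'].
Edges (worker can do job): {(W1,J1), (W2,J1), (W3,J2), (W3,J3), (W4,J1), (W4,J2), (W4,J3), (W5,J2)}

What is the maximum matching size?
Maximum matching size = 3

Maximum matching: {(W3,J3), (W4,J1), (W5,J2)}
Size: 3

This assigns 3 workers to 3 distinct jobs.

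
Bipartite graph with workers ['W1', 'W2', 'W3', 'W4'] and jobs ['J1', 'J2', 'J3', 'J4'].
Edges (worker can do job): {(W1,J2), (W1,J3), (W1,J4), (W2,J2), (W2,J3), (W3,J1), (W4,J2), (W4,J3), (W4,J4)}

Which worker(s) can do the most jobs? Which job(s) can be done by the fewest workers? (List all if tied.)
Most versatile: W1, W4 (3 jobs); Least covered: J1 (1 workers)

Worker degrees (jobs they can do): W1:3, W2:2, W3:1, W4:3
Job degrees (workers who can do it): J1:1, J2:3, J3:3, J4:2

Maximum worker degree is 3, achieved by: W1, W4
Minimum job degree is 1, achieved by: J1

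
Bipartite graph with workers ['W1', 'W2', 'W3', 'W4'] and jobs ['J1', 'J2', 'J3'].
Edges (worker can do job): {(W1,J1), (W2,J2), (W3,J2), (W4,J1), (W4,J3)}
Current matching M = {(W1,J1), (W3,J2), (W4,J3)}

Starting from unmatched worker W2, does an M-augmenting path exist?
No augmenting path from W2

Alternating search from W2 reaches jobs: {J2}.
Every reachable job is already matched in M, and following those matched edges back to workers exposes no further unvisited jobs.
No M-augmenting path from W2 exists.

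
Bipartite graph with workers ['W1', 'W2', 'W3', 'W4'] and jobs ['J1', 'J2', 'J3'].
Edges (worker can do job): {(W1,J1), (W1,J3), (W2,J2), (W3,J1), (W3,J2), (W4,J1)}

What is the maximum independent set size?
Maximum independent set = 4

By König's theorem:
- Min vertex cover = Max matching = 3
- Max independent set = Total vertices - Min vertex cover
- Max independent set = 7 - 3 = 4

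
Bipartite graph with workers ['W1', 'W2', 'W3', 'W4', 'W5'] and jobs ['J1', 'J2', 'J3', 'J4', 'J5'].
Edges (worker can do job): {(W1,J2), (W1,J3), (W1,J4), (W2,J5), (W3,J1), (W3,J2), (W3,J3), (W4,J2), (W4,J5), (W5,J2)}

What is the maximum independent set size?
Maximum independent set = 6

By König's theorem:
- Min vertex cover = Max matching = 4
- Max independent set = Total vertices - Min vertex cover
- Max independent set = 10 - 4 = 6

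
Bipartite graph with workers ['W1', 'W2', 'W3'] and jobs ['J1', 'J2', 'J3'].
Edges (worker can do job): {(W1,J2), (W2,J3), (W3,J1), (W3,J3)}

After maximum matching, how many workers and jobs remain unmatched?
Unmatched: 0 workers, 0 jobs

Maximum matching size: 3
Workers: 3 total, 3 matched, 0 unmatched
Jobs: 3 total, 3 matched, 0 unmatched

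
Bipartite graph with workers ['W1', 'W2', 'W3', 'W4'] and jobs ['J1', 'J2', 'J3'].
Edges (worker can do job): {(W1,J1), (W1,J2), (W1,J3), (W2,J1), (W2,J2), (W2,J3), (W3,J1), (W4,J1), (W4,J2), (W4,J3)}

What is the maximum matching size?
Maximum matching size = 3

Maximum matching: {(W1,J3), (W3,J1), (W4,J2)}
Size: 3

This assigns 3 workers to 3 distinct jobs.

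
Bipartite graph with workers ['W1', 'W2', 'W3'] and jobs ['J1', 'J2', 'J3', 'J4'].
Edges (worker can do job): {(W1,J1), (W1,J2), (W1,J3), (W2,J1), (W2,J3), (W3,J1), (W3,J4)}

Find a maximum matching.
Matching: {(W1,J3), (W2,J1), (W3,J4)}

Maximum matching (size 3):
  W1 → J3
  W2 → J1
  W3 → J4

Each worker is assigned to at most one job, and each job to at most one worker.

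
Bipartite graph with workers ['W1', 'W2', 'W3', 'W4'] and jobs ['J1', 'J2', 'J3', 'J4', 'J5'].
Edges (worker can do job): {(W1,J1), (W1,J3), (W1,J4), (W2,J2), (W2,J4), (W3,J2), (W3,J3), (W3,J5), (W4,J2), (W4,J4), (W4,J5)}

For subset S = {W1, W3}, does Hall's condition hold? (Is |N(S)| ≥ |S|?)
Yes: |N(S)| = 5, |S| = 2

Subset S = {W1, W3}
Neighbors N(S) = {J1, J2, J3, J4, J5}

|N(S)| = 5, |S| = 2
Hall's condition: |N(S)| ≥ |S| is satisfied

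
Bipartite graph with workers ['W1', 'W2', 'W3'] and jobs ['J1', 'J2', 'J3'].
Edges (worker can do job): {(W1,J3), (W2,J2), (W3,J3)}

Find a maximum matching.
Matching: {(W2,J2), (W3,J3)}

Maximum matching (size 2):
  W2 → J2
  W3 → J3

Each worker is assigned to at most one job, and each job to at most one worker.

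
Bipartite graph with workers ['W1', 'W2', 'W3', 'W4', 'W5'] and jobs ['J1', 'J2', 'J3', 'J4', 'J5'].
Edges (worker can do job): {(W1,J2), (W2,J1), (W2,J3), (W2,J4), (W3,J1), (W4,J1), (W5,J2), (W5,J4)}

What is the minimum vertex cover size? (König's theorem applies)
Minimum vertex cover size = 4

By König's theorem: in bipartite graphs,
min vertex cover = max matching = 4

Maximum matching has size 4, so minimum vertex cover also has size 4.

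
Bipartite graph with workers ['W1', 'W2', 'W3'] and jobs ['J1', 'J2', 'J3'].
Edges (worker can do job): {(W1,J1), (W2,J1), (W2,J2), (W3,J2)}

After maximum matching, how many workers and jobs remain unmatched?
Unmatched: 1 workers, 1 jobs

Maximum matching size: 2
Workers: 3 total, 2 matched, 1 unmatched
Jobs: 3 total, 2 matched, 1 unmatched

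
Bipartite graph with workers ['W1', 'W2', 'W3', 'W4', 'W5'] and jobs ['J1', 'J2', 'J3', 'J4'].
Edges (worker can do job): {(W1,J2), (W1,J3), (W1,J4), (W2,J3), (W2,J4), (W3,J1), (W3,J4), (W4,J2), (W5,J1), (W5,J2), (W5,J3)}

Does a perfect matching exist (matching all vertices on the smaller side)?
Yes, perfect matching exists (size 4)

Perfect matching: {(W1,J3), (W3,J4), (W4,J2), (W5,J1)}
All 4 vertices on the smaller side are matched.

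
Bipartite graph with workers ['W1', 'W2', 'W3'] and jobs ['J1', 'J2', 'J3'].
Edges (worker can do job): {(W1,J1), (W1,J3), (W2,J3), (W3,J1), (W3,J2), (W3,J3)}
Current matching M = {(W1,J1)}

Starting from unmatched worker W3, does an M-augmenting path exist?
Yes: W3 → J1 → W1 → J3

An M-augmenting path alternates non-matching / matching edges, starting and ending at unmatched vertices.
Path: W3 → J1 → W1 → J3
(J3 is unmatched in M, so the path is augmenting.)
Flipping edges along this path would increase |M| from 1 to 2.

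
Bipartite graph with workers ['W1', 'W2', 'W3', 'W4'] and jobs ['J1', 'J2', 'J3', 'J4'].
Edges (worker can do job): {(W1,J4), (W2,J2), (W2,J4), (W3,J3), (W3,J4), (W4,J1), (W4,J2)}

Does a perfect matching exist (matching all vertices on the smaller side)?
Yes, perfect matching exists (size 4)

Perfect matching: {(W1,J4), (W2,J2), (W3,J3), (W4,J1)}
All 4 vertices on the smaller side are matched.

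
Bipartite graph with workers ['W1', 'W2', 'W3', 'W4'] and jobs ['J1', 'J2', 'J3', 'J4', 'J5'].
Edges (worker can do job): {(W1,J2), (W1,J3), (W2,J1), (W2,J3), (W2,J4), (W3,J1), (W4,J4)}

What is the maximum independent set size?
Maximum independent set = 5

By König's theorem:
- Min vertex cover = Max matching = 4
- Max independent set = Total vertices - Min vertex cover
- Max independent set = 9 - 4 = 5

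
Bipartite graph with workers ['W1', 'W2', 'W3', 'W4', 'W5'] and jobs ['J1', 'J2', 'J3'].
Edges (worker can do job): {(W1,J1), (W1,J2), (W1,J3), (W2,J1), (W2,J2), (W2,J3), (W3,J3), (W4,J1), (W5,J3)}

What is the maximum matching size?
Maximum matching size = 3

Maximum matching: {(W1,J2), (W3,J3), (W4,J1)}
Size: 3

This assigns 3 workers to 3 distinct jobs.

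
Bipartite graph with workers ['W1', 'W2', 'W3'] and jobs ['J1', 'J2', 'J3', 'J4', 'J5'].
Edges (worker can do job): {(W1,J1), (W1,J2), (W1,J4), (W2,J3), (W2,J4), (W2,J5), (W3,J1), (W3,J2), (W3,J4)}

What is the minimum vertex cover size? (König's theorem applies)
Minimum vertex cover size = 3

By König's theorem: in bipartite graphs,
min vertex cover = max matching = 3

Maximum matching has size 3, so minimum vertex cover also has size 3.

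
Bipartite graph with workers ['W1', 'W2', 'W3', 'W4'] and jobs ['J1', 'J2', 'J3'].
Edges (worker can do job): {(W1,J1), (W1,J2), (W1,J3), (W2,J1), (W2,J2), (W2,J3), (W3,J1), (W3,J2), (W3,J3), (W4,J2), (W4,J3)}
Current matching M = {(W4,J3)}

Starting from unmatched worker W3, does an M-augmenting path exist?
Yes: W3 → J1

An M-augmenting path alternates non-matching / matching edges, starting and ending at unmatched vertices.
Path: W3 → J1
(J1 is unmatched in M, so the path is augmenting.)
Flipping edges along this path would increase |M| from 1 to 2.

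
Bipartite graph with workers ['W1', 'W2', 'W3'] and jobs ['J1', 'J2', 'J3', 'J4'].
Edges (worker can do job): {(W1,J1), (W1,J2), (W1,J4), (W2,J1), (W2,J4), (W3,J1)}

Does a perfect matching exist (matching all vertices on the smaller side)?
Yes, perfect matching exists (size 3)

Perfect matching: {(W1,J2), (W2,J4), (W3,J1)}
All 3 vertices on the smaller side are matched.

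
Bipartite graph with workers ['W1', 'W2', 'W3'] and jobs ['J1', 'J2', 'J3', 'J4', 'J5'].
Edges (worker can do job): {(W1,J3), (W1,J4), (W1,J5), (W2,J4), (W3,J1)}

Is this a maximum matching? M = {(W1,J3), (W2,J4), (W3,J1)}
Yes, size 3 is maximum

Proposed matching has size 3.
Maximum matching size for this graph: 3.

This is a maximum matching.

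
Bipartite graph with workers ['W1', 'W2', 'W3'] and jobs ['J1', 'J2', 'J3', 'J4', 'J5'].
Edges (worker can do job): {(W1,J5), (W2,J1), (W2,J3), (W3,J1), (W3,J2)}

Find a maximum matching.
Matching: {(W1,J5), (W2,J3), (W3,J1)}

Maximum matching (size 3):
  W1 → J5
  W2 → J3
  W3 → J1

Each worker is assigned to at most one job, and each job to at most one worker.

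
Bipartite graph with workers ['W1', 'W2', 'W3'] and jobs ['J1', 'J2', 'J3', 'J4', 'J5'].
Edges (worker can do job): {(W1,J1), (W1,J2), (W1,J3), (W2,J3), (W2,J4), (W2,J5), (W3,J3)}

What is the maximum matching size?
Maximum matching size = 3

Maximum matching: {(W1,J2), (W2,J4), (W3,J3)}
Size: 3

This assigns 3 workers to 3 distinct jobs.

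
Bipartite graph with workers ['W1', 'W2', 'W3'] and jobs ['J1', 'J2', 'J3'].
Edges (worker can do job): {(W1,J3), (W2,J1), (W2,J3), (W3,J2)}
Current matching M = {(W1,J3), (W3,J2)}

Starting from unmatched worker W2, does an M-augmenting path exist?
Yes: W2 → J1

An M-augmenting path alternates non-matching / matching edges, starting and ending at unmatched vertices.
Path: W2 → J1
(J1 is unmatched in M, so the path is augmenting.)
Flipping edges along this path would increase |M| from 2 to 3.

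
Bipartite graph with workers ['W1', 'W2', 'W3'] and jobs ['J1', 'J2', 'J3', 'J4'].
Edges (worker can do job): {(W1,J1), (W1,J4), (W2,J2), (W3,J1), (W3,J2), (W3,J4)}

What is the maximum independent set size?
Maximum independent set = 4

By König's theorem:
- Min vertex cover = Max matching = 3
- Max independent set = Total vertices - Min vertex cover
- Max independent set = 7 - 3 = 4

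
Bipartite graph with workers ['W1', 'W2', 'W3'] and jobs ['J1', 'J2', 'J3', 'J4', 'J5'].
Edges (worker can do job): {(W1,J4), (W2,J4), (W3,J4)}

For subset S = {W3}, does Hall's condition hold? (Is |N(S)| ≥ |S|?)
Yes: |N(S)| = 1, |S| = 1

Subset S = {W3}
Neighbors N(S) = {J4}

|N(S)| = 1, |S| = 1
Hall's condition: |N(S)| ≥ |S| is satisfied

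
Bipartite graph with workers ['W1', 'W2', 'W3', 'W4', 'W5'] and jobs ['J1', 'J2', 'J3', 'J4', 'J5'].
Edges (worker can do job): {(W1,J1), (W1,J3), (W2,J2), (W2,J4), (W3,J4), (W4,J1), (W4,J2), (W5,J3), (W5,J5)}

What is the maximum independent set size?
Maximum independent set = 5

By König's theorem:
- Min vertex cover = Max matching = 5
- Max independent set = Total vertices - Min vertex cover
- Max independent set = 10 - 5 = 5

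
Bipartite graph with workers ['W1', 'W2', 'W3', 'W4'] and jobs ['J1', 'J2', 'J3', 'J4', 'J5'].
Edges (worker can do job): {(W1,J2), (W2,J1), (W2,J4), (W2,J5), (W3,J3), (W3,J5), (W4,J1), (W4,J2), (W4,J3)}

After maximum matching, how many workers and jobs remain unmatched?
Unmatched: 0 workers, 1 jobs

Maximum matching size: 4
Workers: 4 total, 4 matched, 0 unmatched
Jobs: 5 total, 4 matched, 1 unmatched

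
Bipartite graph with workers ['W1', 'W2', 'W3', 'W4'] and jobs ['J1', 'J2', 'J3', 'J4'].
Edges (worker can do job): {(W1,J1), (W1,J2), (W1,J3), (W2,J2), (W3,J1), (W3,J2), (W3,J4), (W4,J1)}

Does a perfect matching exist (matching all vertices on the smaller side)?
Yes, perfect matching exists (size 4)

Perfect matching: {(W1,J3), (W2,J2), (W3,J4), (W4,J1)}
All 4 vertices on the smaller side are matched.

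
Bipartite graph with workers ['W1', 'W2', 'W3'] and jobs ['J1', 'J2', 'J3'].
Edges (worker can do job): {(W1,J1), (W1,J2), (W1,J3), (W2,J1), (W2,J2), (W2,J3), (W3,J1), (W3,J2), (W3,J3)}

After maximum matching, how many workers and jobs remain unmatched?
Unmatched: 0 workers, 0 jobs

Maximum matching size: 3
Workers: 3 total, 3 matched, 0 unmatched
Jobs: 3 total, 3 matched, 0 unmatched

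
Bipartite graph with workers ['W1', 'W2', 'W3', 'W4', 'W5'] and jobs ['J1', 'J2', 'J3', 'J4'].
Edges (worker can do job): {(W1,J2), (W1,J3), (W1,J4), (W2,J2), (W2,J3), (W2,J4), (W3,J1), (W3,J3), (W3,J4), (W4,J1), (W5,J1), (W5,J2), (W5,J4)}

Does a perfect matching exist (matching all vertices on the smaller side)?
Yes, perfect matching exists (size 4)

Perfect matching: {(W1,J2), (W2,J3), (W3,J1), (W5,J4)}
All 4 vertices on the smaller side are matched.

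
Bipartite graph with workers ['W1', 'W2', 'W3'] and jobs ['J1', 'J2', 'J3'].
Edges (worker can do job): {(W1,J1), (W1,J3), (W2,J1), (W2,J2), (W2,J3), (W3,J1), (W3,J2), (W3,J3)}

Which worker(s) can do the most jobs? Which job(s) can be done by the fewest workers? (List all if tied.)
Most versatile: W2, W3 (3 jobs); Least covered: J2 (2 workers)

Worker degrees (jobs they can do): W1:2, W2:3, W3:3
Job degrees (workers who can do it): J1:3, J2:2, J3:3

Maximum worker degree is 3, achieved by: W2, W3
Minimum job degree is 2, achieved by: J2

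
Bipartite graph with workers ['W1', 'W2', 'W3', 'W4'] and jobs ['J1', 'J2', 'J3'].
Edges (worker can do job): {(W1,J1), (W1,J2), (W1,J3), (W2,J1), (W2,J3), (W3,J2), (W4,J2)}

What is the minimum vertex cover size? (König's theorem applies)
Minimum vertex cover size = 3

By König's theorem: in bipartite graphs,
min vertex cover = max matching = 3

Maximum matching has size 3, so minimum vertex cover also has size 3.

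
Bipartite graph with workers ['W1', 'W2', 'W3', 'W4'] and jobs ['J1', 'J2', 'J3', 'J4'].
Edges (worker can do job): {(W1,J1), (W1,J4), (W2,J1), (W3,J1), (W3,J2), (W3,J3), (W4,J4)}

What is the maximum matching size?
Maximum matching size = 3

Maximum matching: {(W1,J1), (W3,J3), (W4,J4)}
Size: 3

This assigns 3 workers to 3 distinct jobs.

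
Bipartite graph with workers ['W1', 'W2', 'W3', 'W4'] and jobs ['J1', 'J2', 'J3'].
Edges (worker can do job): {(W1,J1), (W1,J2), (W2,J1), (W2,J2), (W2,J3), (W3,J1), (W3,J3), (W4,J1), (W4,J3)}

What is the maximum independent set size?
Maximum independent set = 4

By König's theorem:
- Min vertex cover = Max matching = 3
- Max independent set = Total vertices - Min vertex cover
- Max independent set = 7 - 3 = 4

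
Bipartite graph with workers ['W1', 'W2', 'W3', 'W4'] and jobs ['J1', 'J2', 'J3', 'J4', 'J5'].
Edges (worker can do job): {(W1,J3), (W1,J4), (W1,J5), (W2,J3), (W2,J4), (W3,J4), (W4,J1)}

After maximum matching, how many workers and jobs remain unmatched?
Unmatched: 0 workers, 1 jobs

Maximum matching size: 4
Workers: 4 total, 4 matched, 0 unmatched
Jobs: 5 total, 4 matched, 1 unmatched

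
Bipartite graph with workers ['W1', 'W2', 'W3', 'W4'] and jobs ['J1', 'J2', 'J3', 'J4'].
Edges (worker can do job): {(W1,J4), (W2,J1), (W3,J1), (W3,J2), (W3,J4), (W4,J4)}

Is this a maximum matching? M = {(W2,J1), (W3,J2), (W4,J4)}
Yes, size 3 is maximum

Proposed matching has size 3.
Maximum matching size for this graph: 3.

This is a maximum matching.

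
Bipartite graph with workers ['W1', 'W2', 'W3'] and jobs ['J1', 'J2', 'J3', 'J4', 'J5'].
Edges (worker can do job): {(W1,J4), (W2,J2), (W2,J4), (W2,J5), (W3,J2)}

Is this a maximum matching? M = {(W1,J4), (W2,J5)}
No, size 2 is not maximum

Proposed matching has size 2.
Maximum matching size for this graph: 3.

This is NOT maximum - can be improved to size 3.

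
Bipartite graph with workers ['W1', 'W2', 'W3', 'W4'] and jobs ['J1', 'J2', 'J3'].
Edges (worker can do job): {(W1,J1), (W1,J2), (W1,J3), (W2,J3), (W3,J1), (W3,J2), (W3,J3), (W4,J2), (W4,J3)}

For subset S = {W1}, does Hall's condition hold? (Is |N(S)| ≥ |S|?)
Yes: |N(S)| = 3, |S| = 1

Subset S = {W1}
Neighbors N(S) = {J1, J2, J3}

|N(S)| = 3, |S| = 1
Hall's condition: |N(S)| ≥ |S| is satisfied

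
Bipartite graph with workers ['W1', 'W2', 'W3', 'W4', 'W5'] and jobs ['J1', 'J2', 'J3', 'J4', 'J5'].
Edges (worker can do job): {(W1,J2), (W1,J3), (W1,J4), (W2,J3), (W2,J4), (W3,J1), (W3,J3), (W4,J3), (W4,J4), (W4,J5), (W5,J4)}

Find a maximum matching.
Matching: {(W1,J2), (W2,J3), (W3,J1), (W4,J5), (W5,J4)}

Maximum matching (size 5):
  W1 → J2
  W2 → J3
  W3 → J1
  W4 → J5
  W5 → J4

Each worker is assigned to at most one job, and each job to at most one worker.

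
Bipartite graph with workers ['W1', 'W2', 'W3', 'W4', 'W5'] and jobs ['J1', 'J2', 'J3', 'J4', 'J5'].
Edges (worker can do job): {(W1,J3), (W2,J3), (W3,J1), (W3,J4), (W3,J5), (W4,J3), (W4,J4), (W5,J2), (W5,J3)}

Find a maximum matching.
Matching: {(W1,J3), (W3,J1), (W4,J4), (W5,J2)}

Maximum matching (size 4):
  W1 → J3
  W3 → J1
  W4 → J4
  W5 → J2

Each worker is assigned to at most one job, and each job to at most one worker.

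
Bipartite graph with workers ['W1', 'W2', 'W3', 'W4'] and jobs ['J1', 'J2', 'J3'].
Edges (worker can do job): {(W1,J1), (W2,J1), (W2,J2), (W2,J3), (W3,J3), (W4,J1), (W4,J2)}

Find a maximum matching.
Matching: {(W2,J2), (W3,J3), (W4,J1)}

Maximum matching (size 3):
  W2 → J2
  W3 → J3
  W4 → J1

Each worker is assigned to at most one job, and each job to at most one worker.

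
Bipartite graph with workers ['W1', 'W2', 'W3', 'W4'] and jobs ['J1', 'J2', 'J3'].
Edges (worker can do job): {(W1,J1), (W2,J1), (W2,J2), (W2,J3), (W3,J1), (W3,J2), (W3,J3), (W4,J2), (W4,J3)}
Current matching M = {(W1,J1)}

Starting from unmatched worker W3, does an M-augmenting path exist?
Yes: W3 → J3

An M-augmenting path alternates non-matching / matching edges, starting and ending at unmatched vertices.
Path: W3 → J3
(J3 is unmatched in M, so the path is augmenting.)
Flipping edges along this path would increase |M| from 1 to 2.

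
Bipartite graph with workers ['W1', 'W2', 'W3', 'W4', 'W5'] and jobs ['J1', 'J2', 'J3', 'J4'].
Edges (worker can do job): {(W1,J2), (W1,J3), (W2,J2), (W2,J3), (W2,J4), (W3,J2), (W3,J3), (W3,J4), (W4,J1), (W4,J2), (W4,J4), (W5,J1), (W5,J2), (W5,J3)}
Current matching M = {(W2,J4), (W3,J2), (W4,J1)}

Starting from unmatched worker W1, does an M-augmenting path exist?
Yes: W1 → J3

An M-augmenting path alternates non-matching / matching edges, starting and ending at unmatched vertices.
Path: W1 → J3
(J3 is unmatched in M, so the path is augmenting.)
Flipping edges along this path would increase |M| from 3 to 4.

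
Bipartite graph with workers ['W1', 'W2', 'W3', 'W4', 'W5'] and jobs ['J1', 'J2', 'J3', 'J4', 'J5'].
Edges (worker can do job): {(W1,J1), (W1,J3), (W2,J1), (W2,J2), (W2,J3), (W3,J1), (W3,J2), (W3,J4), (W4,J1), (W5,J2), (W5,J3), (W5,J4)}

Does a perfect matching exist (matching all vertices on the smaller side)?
No, maximum matching has size 4 < 5

Maximum matching has size 4, need 5 for perfect matching.
Unmatched workers: ['W2']
Unmatched jobs: ['J5']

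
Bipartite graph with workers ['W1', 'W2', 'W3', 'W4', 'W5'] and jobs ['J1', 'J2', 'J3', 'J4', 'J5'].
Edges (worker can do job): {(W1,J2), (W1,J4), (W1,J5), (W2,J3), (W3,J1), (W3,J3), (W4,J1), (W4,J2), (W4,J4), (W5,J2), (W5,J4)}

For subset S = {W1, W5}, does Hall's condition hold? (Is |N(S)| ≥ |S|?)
Yes: |N(S)| = 3, |S| = 2

Subset S = {W1, W5}
Neighbors N(S) = {J2, J4, J5}

|N(S)| = 3, |S| = 2
Hall's condition: |N(S)| ≥ |S| is satisfied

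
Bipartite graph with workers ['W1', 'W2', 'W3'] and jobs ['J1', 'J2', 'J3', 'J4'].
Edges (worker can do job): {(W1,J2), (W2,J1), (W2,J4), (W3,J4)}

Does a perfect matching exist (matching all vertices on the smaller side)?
Yes, perfect matching exists (size 3)

Perfect matching: {(W1,J2), (W2,J1), (W3,J4)}
All 3 vertices on the smaller side are matched.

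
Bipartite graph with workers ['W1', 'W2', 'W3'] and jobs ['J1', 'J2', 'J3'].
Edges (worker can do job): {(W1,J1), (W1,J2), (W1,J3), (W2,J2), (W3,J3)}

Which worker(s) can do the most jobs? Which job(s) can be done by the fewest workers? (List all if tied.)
Most versatile: W1 (3 jobs); Least covered: J1 (1 workers)

Worker degrees (jobs they can do): W1:3, W2:1, W3:1
Job degrees (workers who can do it): J1:1, J2:2, J3:2

Maximum worker degree is 3, achieved by: W1
Minimum job degree is 1, achieved by: J1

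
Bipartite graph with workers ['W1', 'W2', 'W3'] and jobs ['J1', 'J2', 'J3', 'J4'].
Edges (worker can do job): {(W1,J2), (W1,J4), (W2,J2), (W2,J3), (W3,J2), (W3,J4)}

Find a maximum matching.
Matching: {(W1,J2), (W2,J3), (W3,J4)}

Maximum matching (size 3):
  W1 → J2
  W2 → J3
  W3 → J4

Each worker is assigned to at most one job, and each job to at most one worker.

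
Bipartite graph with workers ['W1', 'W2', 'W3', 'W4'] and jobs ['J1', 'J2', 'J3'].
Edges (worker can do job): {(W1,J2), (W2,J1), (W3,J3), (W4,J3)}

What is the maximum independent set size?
Maximum independent set = 4

By König's theorem:
- Min vertex cover = Max matching = 3
- Max independent set = Total vertices - Min vertex cover
- Max independent set = 7 - 3 = 4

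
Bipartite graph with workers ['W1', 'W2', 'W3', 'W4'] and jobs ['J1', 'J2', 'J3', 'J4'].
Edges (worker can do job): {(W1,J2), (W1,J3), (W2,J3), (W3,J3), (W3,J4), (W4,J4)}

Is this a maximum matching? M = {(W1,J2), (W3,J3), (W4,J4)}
Yes, size 3 is maximum

Proposed matching has size 3.
Maximum matching size for this graph: 3.

This is a maximum matching.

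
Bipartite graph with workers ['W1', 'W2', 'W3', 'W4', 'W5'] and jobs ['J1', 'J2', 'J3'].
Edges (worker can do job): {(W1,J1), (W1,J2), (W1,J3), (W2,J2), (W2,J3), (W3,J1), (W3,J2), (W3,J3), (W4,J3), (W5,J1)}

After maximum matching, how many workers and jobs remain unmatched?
Unmatched: 2 workers, 0 jobs

Maximum matching size: 3
Workers: 5 total, 3 matched, 2 unmatched
Jobs: 3 total, 3 matched, 0 unmatched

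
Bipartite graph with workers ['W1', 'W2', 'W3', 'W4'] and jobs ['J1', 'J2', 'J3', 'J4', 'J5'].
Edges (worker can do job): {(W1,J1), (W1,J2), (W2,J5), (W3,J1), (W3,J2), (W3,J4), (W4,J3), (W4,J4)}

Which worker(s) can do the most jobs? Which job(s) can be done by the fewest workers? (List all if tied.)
Most versatile: W3 (3 jobs); Least covered: J3, J5 (1 workers)

Worker degrees (jobs they can do): W1:2, W2:1, W3:3, W4:2
Job degrees (workers who can do it): J1:2, J2:2, J3:1, J4:2, J5:1

Maximum worker degree is 3, achieved by: W3
Minimum job degree is 1, achieved by: J3, J5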